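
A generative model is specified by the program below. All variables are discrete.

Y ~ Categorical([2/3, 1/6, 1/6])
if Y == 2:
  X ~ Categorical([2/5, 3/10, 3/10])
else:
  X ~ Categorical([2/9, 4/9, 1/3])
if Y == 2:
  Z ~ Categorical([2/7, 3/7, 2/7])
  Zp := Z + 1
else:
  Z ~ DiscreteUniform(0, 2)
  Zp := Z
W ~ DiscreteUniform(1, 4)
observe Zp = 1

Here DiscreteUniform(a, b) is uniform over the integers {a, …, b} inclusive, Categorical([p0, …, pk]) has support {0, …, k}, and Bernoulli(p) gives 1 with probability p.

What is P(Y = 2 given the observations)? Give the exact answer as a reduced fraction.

P(Y = 2 | obs) = 6/41

Enumerate traces; 36 have nonzero weight after conditioning:
  (Y=0, X=0, Z=1, W=1) weight 1/81
  (Y=0, X=0, Z=1, W=2) weight 1/81
  (Y=0, X=0, Z=1, W=3) weight 1/81
  (Y=0, X=0, Z=1, W=4) weight 1/81
  (Y=0, X=1, Z=1, W=1) weight 2/81
  (Y=0, X=1, Z=1, W=2) weight 2/81
  (Y=0, X=1, Z=1, W=3) weight 2/81
  (Y=0, X=1, Z=1, W=4) weight 2/81
  (Y=1, X=0, Z=1, W=1) weight 1/324
  (Y=2, X=0, Z=0, W=1) weight 1/210
  … 26 more
Group by Y:
  weight(Y=0) = 2/9
  weight(Y=1) = 1/18
  weight(Y=2) = 1/21
Total weight = 2/9 + 1/18 + 1/21 = 41/126
P(Y=0 | obs) = 2/9 / 41/126 = 28/41
P(Y=1 | obs) = 1/18 / 41/126 = 7/41
P(Y=2 | obs) = 1/21 / 41/126 = 6/41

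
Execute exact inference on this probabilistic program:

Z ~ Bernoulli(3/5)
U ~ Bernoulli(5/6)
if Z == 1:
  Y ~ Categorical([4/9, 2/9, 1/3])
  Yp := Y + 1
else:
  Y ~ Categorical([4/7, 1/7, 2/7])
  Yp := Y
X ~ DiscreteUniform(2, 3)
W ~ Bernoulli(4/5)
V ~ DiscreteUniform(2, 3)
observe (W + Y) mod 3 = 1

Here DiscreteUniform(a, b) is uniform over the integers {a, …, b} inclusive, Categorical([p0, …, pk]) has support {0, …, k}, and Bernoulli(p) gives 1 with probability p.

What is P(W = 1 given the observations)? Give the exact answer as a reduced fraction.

P(W = 1 | obs) = 52/57

Enumerate traces; 32 have nonzero weight after conditioning:
  (Z=0, U=0, Y=0, X=2, W=1, V=2) weight 4/525
  (Z=0, U=0, Y=0, X=2, W=1, V=3) weight 4/525
  (Z=0, U=0, Y=0, X=3, W=1, V=2) weight 4/525
  (Z=0, U=0, Y=0, X=3, W=1, V=3) weight 4/525
  (Z=0, U=0, Y=1, X=2, W=0, V=2) weight 1/2100
  (Z=0, U=0, Y=1, X=2, W=0, V=3) weight 1/2100
  (Z=0, U=0, Y=1, X=3, W=0, V=2) weight 1/2100
  (Z=0, U=0, Y=1, X=3, W=0, V=3) weight 1/2100
  … 24 more
Group by W:
  weight(W=0) = 4/105
  weight(W=1) = 208/525
Total weight = 4/105 + 208/525 = 76/175
P(W=0 | obs) = 4/105 / 76/175 = 5/57
P(W=1 | obs) = 208/525 / 76/175 = 52/57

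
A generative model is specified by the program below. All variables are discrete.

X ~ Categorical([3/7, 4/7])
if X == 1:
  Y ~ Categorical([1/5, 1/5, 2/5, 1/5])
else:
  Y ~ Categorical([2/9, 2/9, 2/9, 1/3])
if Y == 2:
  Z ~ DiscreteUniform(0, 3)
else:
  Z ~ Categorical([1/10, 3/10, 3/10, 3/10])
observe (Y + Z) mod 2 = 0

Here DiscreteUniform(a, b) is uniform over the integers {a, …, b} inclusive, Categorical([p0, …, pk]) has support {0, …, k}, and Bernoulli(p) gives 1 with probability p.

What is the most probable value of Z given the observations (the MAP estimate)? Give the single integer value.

argmax_v P(Z = v | obs) = 2

Enumerate traces; 16 have nonzero weight after conditioning:
  (X=0, Y=0, Z=0) weight 1/105
  (X=0, Y=0, Z=2) weight 1/35
  (X=0, Y=1, Z=1) weight 1/35
  (X=0, Y=1, Z=3) weight 1/35
  (X=0, Y=2, Z=0) weight 1/42
  (X=0, Y=2, Z=2) weight 1/42
  (X=0, Y=3, Z=1) weight 3/70
  (X=0, Y=3, Z=3) weight 3/70
  … 8 more
Group by Z:
  weight(Z=0) = 107/1050
  weight(Z=1) = 7/50
  weight(Z=2) = 151/1050
  weight(Z=3) = 7/50
Total weight = 107/1050 + 7/50 + 151/1050 + 7/50 = 92/175
P(Z=0 | obs) = 107/1050 / 92/175 = 107/552
P(Z=1 | obs) = 7/50 / 92/175 = 49/184
P(Z=2 | obs) = 151/1050 / 92/175 = 151/552
P(Z=3 | obs) = 7/50 / 92/175 = 49/184
argmax = 2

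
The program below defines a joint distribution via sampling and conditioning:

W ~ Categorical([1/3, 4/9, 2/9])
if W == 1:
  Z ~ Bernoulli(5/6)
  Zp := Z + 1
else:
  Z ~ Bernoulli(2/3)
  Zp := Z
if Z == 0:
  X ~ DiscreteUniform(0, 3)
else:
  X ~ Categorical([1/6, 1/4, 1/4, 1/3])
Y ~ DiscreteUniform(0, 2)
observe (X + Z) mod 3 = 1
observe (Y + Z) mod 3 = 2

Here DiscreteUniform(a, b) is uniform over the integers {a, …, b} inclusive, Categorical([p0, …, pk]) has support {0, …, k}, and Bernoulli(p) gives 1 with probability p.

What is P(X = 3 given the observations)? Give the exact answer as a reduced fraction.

Enumerate traces; 9 have nonzero weight after conditioning:
  (W=0, Z=0, X=1, Y=2) weight 1/108
  (W=0, Z=1, X=0, Y=1) weight 1/81
  (W=0, Z=1, X=3, Y=1) weight 2/81
  (W=1, Z=0, X=1, Y=2) weight 1/162
  (W=1, Z=1, X=0, Y=1) weight 5/243
  (W=1, Z=1, X=3, Y=1) weight 10/243
  (W=2, Z=0, X=1, Y=2) weight 1/162
  (W=2, Z=1, X=0, Y=1) weight 2/243
  … 1 more
Group by X:
  weight(X=0) = 10/243
  weight(X=1) = 7/324
  weight(X=3) = 20/243
Total weight = 10/243 + 7/324 + 20/243 = 47/324
P(X=0 | obs) = 10/243 / 47/324 = 40/141
P(X=1 | obs) = 7/324 / 47/324 = 7/47
P(X=3 | obs) = 20/243 / 47/324 = 80/141

P(X = 3 | obs) = 80/141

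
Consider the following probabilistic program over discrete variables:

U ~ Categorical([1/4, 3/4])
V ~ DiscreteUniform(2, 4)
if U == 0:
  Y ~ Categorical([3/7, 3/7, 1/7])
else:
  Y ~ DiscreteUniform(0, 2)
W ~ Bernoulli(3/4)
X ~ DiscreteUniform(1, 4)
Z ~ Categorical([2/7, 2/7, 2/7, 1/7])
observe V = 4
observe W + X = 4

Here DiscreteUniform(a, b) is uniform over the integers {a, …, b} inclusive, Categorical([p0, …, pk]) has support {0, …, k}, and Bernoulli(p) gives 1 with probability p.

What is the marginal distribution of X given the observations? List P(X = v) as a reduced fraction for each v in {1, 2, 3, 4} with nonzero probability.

P(X=3) = 3/4, P(X=4) = 1/4

Enumerate traces; 48 have nonzero weight after conditioning:
  (U=0, V=4, Y=0, W=0, X=4, Z=0) weight 1/1568
  (U=0, V=4, Y=0, W=0, X=4, Z=1) weight 1/1568
  (U=0, V=4, Y=0, W=0, X=4, Z=2) weight 1/1568
  (U=0, V=4, Y=0, W=0, X=4, Z=3) weight 1/3136
  (U=0, V=4, Y=0, W=1, X=3, Z=0) weight 3/1568
  (U=0, V=4, Y=0, W=1, X=3, Z=1) weight 3/1568
  (U=0, V=4, Y=0, W=1, X=3, Z=2) weight 3/1568
  (U=0, V=4, Y=0, W=1, X=3, Z=3) weight 3/3136
  … 40 more
Group by X:
  weight(X=3) = 1/16
  weight(X=4) = 1/48
Total weight = 1/16 + 1/48 = 1/12
P(X=3 | obs) = 1/16 / 1/12 = 3/4
P(X=4 | obs) = 1/48 / 1/12 = 1/4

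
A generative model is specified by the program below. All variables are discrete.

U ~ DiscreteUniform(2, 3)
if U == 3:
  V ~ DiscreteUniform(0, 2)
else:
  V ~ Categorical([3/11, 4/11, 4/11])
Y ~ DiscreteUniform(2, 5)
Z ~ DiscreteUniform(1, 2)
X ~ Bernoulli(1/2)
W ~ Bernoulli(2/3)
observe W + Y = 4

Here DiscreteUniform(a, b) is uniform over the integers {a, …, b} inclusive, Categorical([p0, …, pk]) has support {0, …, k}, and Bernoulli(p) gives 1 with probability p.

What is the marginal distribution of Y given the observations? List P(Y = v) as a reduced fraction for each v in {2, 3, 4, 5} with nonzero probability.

Enumerate traces; 48 have nonzero weight after conditioning:
  (U=2, V=0, Y=3, Z=1, X=0, W=1) weight 1/176
  (U=2, V=0, Y=3, Z=1, X=1, W=1) weight 1/176
  (U=2, V=0, Y=3, Z=2, X=0, W=1) weight 1/176
  (U=2, V=0, Y=3, Z=2, X=1, W=1) weight 1/176
  (U=2, V=0, Y=4, Z=1, X=0, W=0) weight 1/352
  (U=2, V=0, Y=4, Z=1, X=1, W=0) weight 1/352
  (U=2, V=0, Y=4, Z=2, X=0, W=0) weight 1/352
  (U=2, V=0, Y=4, Z=2, X=1, W=0) weight 1/352
  … 40 more
Group by Y:
  weight(Y=3) = 1/6
  weight(Y=4) = 1/12
Total weight = 1/6 + 1/12 = 1/4
P(Y=3 | obs) = 1/6 / 1/4 = 2/3
P(Y=4 | obs) = 1/12 / 1/4 = 1/3

P(Y=3) = 2/3, P(Y=4) = 1/3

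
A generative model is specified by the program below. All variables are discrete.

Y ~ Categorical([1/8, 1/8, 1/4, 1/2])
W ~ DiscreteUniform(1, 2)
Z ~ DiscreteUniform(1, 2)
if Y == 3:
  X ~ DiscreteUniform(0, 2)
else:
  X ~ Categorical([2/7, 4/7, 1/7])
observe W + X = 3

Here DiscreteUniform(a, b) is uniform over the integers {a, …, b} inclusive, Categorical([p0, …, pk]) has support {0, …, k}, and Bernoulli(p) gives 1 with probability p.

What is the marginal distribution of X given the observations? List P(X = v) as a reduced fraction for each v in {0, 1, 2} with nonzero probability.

P(X=1) = 19/29, P(X=2) = 10/29

Enumerate traces; 16 have nonzero weight after conditioning:
  (Y=0, W=1, Z=1, X=2) weight 1/224
  (Y=0, W=1, Z=2, X=2) weight 1/224
  (Y=0, W=2, Z=1, X=1) weight 1/56
  (Y=0, W=2, Z=2, X=1) weight 1/56
  (Y=1, W=1, Z=1, X=2) weight 1/224
  (Y=1, W=1, Z=2, X=2) weight 1/224
  (Y=1, W=2, Z=1, X=1) weight 1/56
  (Y=1, W=2, Z=2, X=1) weight 1/56
  … 8 more
Group by X:
  weight(X=1) = 19/84
  weight(X=2) = 5/42
Total weight = 19/84 + 5/42 = 29/84
P(X=1 | obs) = 19/84 / 29/84 = 19/29
P(X=2 | obs) = 5/42 / 29/84 = 10/29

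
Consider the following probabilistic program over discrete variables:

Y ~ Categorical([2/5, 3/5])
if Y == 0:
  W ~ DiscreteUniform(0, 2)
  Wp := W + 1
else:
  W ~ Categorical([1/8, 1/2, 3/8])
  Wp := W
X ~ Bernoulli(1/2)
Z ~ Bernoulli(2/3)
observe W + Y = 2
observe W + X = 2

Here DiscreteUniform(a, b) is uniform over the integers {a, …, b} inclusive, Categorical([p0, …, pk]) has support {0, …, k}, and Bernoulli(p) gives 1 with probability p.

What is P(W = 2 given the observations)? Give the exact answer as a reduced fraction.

Enumerate traces; 4 have nonzero weight after conditioning:
  (Y=0, W=2, X=0, Z=0) weight 1/45
  (Y=0, W=2, X=0, Z=1) weight 2/45
  (Y=1, W=1, X=1, Z=0) weight 1/20
  (Y=1, W=1, X=1, Z=1) weight 1/10
Group by W:
  weight(W=1) = 3/20
  weight(W=2) = 1/15
Total weight = 3/20 + 1/15 = 13/60
P(W=1 | obs) = 3/20 / 13/60 = 9/13
P(W=2 | obs) = 1/15 / 13/60 = 4/13

P(W = 2 | obs) = 4/13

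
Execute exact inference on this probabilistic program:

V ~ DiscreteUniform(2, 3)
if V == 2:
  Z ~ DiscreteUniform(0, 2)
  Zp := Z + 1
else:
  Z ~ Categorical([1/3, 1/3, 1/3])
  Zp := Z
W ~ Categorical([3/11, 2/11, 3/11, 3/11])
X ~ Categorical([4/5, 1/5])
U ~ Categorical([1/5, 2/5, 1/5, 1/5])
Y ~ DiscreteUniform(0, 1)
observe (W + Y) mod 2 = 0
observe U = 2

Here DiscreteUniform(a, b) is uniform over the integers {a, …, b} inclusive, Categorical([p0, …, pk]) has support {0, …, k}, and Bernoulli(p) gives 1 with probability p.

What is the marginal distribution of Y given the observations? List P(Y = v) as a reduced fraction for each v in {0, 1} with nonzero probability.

P(Y=0) = 6/11, P(Y=1) = 5/11

Enumerate traces; 48 have nonzero weight after conditioning:
  (V=2, Z=0, W=0, X=0, U=2, Y=0) weight 1/275
  (V=2, Z=0, W=0, X=1, U=2, Y=0) weight 1/1100
  (V=2, Z=0, W=1, X=0, U=2, Y=1) weight 2/825
  (V=2, Z=0, W=1, X=1, U=2, Y=1) weight 1/1650
  (V=2, Z=0, W=2, X=0, U=2, Y=0) weight 1/275
  (V=2, Z=0, W=2, X=1, U=2, Y=0) weight 1/1100
  (V=2, Z=0, W=3, X=0, U=2, Y=1) weight 1/275
  (V=2, Z=0, W=3, X=1, U=2, Y=1) weight 1/1100
  … 40 more
Group by Y:
  weight(Y=0) = 3/55
  weight(Y=1) = 1/22
Total weight = 3/55 + 1/22 = 1/10
P(Y=0 | obs) = 3/55 / 1/10 = 6/11
P(Y=1 | obs) = 1/22 / 1/10 = 5/11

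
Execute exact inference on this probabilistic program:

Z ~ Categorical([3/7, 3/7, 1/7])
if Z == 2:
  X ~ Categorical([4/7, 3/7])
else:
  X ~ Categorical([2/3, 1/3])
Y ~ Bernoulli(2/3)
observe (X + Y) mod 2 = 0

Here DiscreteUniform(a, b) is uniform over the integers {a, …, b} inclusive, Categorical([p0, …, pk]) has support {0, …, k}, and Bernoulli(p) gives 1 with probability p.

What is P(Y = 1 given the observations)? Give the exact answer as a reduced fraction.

P(Y = 1 | obs) = 17/33

Enumerate traces; 6 have nonzero weight after conditioning:
  (Z=0, X=0, Y=0) weight 2/21
  (Z=0, X=1, Y=1) weight 2/21
  (Z=1, X=0, Y=0) weight 2/21
  (Z=1, X=1, Y=1) weight 2/21
  (Z=2, X=0, Y=0) weight 4/147
  (Z=2, X=1, Y=1) weight 2/49
Group by Y:
  weight(Y=0) = 32/147
  weight(Y=1) = 34/147
Total weight = 32/147 + 34/147 = 22/49
P(Y=0 | obs) = 32/147 / 22/49 = 16/33
P(Y=1 | obs) = 34/147 / 22/49 = 17/33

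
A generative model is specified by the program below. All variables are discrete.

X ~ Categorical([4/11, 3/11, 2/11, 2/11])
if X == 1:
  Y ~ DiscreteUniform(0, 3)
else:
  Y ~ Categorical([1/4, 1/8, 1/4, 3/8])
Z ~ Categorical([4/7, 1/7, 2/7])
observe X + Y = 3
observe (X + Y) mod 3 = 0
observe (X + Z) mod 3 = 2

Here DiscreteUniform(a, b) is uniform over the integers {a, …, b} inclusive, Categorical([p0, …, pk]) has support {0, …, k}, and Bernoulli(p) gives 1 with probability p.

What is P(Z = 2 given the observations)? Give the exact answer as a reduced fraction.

P(Z = 2 | obs) = 16/23

Enumerate traces; 4 have nonzero weight after conditioning:
  (X=0, Y=3, Z=2) weight 3/77
  (X=1, Y=2, Z=1) weight 3/308
  (X=2, Y=1, Z=0) weight 1/77
  (X=3, Y=0, Z=2) weight 1/77
Group by Z:
  weight(Z=0) = 1/77
  weight(Z=1) = 3/308
  weight(Z=2) = 4/77
Total weight = 1/77 + 3/308 + 4/77 = 23/308
P(Z=0 | obs) = 1/77 / 23/308 = 4/23
P(Z=1 | obs) = 3/308 / 23/308 = 3/23
P(Z=2 | obs) = 4/77 / 23/308 = 16/23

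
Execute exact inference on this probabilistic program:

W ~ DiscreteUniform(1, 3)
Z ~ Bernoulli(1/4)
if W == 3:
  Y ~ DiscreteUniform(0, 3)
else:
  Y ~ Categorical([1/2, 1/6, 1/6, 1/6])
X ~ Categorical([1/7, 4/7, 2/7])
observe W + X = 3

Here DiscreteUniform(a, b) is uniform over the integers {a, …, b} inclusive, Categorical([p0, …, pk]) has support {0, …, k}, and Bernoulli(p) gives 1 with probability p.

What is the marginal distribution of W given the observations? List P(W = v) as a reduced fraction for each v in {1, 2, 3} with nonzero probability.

P(W=1) = 2/7, P(W=2) = 4/7, P(W=3) = 1/7

Enumerate traces; 24 have nonzero weight after conditioning:
  (W=1, Z=0, Y=0, X=2) weight 1/28
  (W=1, Z=0, Y=1, X=2) weight 1/84
  (W=1, Z=0, Y=2, X=2) weight 1/84
  (W=1, Z=0, Y=3, X=2) weight 1/84
  (W=1, Z=1, Y=0, X=2) weight 1/84
  (W=1, Z=1, Y=1, X=2) weight 1/252
  (W=1, Z=1, Y=2, X=2) weight 1/252
  (W=1, Z=1, Y=3, X=2) weight 1/252
  (W=2, Z=0, Y=0, X=1) weight 1/14
  (W=3, Z=0, Y=0, X=0) weight 1/112
  … 14 more
Group by W:
  weight(W=1) = 2/21
  weight(W=2) = 4/21
  weight(W=3) = 1/21
Total weight = 2/21 + 4/21 + 1/21 = 1/3
P(W=1 | obs) = 2/21 / 1/3 = 2/7
P(W=2 | obs) = 4/21 / 1/3 = 4/7
P(W=3 | obs) = 1/21 / 1/3 = 1/7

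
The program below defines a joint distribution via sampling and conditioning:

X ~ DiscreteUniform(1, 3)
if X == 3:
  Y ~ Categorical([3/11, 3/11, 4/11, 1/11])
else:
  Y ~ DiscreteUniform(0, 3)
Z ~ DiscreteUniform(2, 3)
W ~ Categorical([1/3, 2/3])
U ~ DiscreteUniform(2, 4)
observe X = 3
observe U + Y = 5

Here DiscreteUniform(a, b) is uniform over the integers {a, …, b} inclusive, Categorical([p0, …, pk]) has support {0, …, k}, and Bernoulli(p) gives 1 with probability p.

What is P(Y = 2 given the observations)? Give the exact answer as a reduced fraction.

P(Y = 2 | obs) = 1/2

Enumerate traces; 12 have nonzero weight after conditioning:
  (X=3, Y=1, Z=2, W=0, U=4) weight 1/198
  (X=3, Y=1, Z=2, W=1, U=4) weight 1/99
  (X=3, Y=1, Z=3, W=0, U=4) weight 1/198
  (X=3, Y=1, Z=3, W=1, U=4) weight 1/99
  (X=3, Y=2, Z=2, W=0, U=3) weight 2/297
  (X=3, Y=2, Z=2, W=1, U=3) weight 4/297
  (X=3, Y=2, Z=3, W=0, U=3) weight 2/297
  (X=3, Y=2, Z=3, W=1, U=3) weight 4/297
  (X=3, Y=3, Z=2, W=0, U=2) weight 1/594
  … 3 more
Group by Y:
  weight(Y=1) = 1/33
  weight(Y=2) = 4/99
  weight(Y=3) = 1/99
Total weight = 1/33 + 4/99 + 1/99 = 8/99
P(Y=1 | obs) = 1/33 / 8/99 = 3/8
P(Y=2 | obs) = 4/99 / 8/99 = 1/2
P(Y=3 | obs) = 1/99 / 8/99 = 1/8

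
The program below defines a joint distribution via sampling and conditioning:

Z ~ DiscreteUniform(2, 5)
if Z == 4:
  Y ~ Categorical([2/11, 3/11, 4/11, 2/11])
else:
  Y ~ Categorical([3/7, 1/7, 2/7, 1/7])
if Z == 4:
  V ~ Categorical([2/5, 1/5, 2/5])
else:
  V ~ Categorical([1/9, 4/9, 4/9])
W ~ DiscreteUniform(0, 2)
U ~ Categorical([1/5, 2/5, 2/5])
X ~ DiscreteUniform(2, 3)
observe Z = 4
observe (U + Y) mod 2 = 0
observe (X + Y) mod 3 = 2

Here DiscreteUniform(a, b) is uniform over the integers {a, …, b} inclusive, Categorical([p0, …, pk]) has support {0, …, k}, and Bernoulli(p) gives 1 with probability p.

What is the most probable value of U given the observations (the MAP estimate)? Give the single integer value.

Enumerate traces; 45 have nonzero weight after conditioning:
  (Z=4, Y=0, V=0, W=0, U=0, X=2) weight 1/1650
  (Z=4, Y=0, V=0, W=0, U=2, X=2) weight 1/825
  (Z=4, Y=0, V=0, W=1, U=0, X=2) weight 1/1650
  (Z=4, Y=0, V=0, W=1, U=2, X=2) weight 1/825
  (Z=4, Y=0, V=0, W=2, U=0, X=2) weight 1/1650
  (Z=4, Y=0, V=0, W=2, U=2, X=2) weight 1/825
  (Z=4, Y=0, V=1, W=0, U=0, X=2) weight 1/3300
  (Z=4, Y=0, V=1, W=0, U=2, X=2) weight 1/1650
  (Z=4, Y=3, V=0, W=0, U=1, X=2) weight 1/825
  … 36 more
Group by U:
  weight(U=0) = 3/220
  weight(U=1) = 1/110
  weight(U=2) = 3/110
Total weight = 3/220 + 1/110 + 3/110 = 1/20
P(U=0 | obs) = 3/220 / 1/20 = 3/11
P(U=1 | obs) = 1/110 / 1/20 = 2/11
P(U=2 | obs) = 3/110 / 1/20 = 6/11
argmax = 2

argmax_v P(U = v | obs) = 2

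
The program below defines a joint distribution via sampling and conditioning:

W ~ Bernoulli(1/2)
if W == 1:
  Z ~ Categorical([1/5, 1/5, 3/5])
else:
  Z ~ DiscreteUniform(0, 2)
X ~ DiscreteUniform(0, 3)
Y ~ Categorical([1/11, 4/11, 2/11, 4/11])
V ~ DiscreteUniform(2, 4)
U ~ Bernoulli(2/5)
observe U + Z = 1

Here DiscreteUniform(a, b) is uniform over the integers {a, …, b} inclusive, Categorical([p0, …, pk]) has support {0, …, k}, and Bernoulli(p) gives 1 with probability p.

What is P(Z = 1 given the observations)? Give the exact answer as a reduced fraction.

Enumerate traces; 192 have nonzero weight after conditioning:
  (W=0, Z=0, X=0, Y=0, V=2, U=1) weight 1/1980
  (W=0, Z=0, X=0, Y=0, V=3, U=1) weight 1/1980
  (W=0, Z=0, X=0, Y=0, V=4, U=1) weight 1/1980
  (W=0, Z=0, X=0, Y=1, V=2, U=1) weight 1/495
  (W=0, Z=0, X=0, Y=1, V=3, U=1) weight 1/495
  (W=0, Z=0, X=0, Y=1, V=4, U=1) weight 1/495
  (W=0, Z=0, X=0, Y=2, V=2, U=1) weight 1/990
  (W=0, Z=0, X=0, Y=2, V=3, U=1) weight 1/990
  (W=0, Z=1, X=0, Y=0, V=2, U=0) weight 1/1320
  … 183 more
Group by Z:
  weight(Z=0) = 8/75
  weight(Z=1) = 4/25
Total weight = 8/75 + 4/25 = 4/15
P(Z=0 | obs) = 8/75 / 4/15 = 2/5
P(Z=1 | obs) = 4/25 / 4/15 = 3/5

P(Z = 1 | obs) = 3/5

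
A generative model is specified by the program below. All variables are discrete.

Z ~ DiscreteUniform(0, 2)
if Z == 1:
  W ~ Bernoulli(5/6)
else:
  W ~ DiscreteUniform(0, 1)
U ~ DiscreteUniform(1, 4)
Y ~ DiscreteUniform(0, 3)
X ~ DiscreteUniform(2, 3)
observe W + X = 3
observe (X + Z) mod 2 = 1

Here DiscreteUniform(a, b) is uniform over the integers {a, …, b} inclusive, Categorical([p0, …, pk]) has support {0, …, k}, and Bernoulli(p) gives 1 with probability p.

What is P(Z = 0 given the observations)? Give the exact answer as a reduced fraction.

Enumerate traces; 48 have nonzero weight after conditioning:
  (Z=0, W=0, U=1, Y=0, X=3) weight 1/192
  (Z=0, W=0, U=1, Y=1, X=3) weight 1/192
  (Z=0, W=0, U=1, Y=2, X=3) weight 1/192
  (Z=0, W=0, U=1, Y=3, X=3) weight 1/192
  (Z=0, W=0, U=2, Y=0, X=3) weight 1/192
  (Z=0, W=0, U=2, Y=1, X=3) weight 1/192
  (Z=0, W=0, U=2, Y=2, X=3) weight 1/192
  (Z=0, W=0, U=2, Y=3, X=3) weight 1/192
  (Z=1, W=1, U=1, Y=0, X=2) weight 5/576
  (Z=2, W=0, U=1, Y=0, X=3) weight 1/192
  … 38 more
Group by Z:
  weight(Z=0) = 1/12
  weight(Z=1) = 5/36
  weight(Z=2) = 1/12
Total weight = 1/12 + 5/36 + 1/12 = 11/36
P(Z=0 | obs) = 1/12 / 11/36 = 3/11
P(Z=1 | obs) = 5/36 / 11/36 = 5/11
P(Z=2 | obs) = 1/12 / 11/36 = 3/11

P(Z = 0 | obs) = 3/11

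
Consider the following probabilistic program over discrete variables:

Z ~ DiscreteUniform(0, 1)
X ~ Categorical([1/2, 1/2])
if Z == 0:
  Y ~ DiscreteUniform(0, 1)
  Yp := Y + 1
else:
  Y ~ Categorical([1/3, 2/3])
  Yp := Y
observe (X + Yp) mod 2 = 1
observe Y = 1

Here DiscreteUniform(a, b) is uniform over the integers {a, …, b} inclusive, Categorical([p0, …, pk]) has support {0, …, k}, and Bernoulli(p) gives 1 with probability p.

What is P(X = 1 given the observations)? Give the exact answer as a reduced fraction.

Enumerate traces; 2 have nonzero weight after conditioning:
  (Z=0, X=1, Y=1) weight 1/8
  (Z=1, X=0, Y=1) weight 1/6
Group by X:
  weight(X=0) = 1/6
  weight(X=1) = 1/8
Total weight = 1/6 + 1/8 = 7/24
P(X=0 | obs) = 1/6 / 7/24 = 4/7
P(X=1 | obs) = 1/8 / 7/24 = 3/7

P(X = 1 | obs) = 3/7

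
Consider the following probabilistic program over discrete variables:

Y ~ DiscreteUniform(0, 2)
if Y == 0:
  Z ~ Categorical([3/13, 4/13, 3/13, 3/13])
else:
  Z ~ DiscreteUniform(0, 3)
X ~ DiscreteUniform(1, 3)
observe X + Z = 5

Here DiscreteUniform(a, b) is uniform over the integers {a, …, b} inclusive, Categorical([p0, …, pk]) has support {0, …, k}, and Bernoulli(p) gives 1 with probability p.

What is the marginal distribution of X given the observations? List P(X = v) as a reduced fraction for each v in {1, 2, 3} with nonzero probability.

Enumerate traces; 6 have nonzero weight after conditioning:
  (Y=0, Z=2, X=3) weight 1/39
  (Y=0, Z=3, X=2) weight 1/39
  (Y=1, Z=2, X=3) weight 1/36
  (Y=1, Z=3, X=2) weight 1/36
  (Y=2, Z=2, X=3) weight 1/36
  (Y=2, Z=3, X=2) weight 1/36
Group by X:
  weight(X=2) = 19/234
  weight(X=3) = 19/234
Total weight = 19/234 + 19/234 = 19/117
P(X=2 | obs) = 19/234 / 19/117 = 1/2
P(X=3 | obs) = 19/234 / 19/117 = 1/2

P(X=2) = 1/2, P(X=3) = 1/2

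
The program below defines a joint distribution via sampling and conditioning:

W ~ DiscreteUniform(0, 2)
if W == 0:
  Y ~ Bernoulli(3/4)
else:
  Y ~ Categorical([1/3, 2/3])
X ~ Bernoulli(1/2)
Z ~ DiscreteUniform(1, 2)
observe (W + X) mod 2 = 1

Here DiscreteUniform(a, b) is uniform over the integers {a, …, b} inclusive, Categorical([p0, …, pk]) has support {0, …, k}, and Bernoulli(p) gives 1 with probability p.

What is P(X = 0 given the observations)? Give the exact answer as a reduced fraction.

P(X = 0 | obs) = 1/3

Enumerate traces; 12 have nonzero weight after conditioning:
  (W=0, Y=0, X=1, Z=1) weight 1/48
  (W=0, Y=0, X=1, Z=2) weight 1/48
  (W=0, Y=1, X=1, Z=1) weight 1/16
  (W=0, Y=1, X=1, Z=2) weight 1/16
  (W=1, Y=0, X=0, Z=1) weight 1/36
  (W=1, Y=0, X=0, Z=2) weight 1/36
  (W=1, Y=1, X=0, Z=1) weight 1/18
  (W=1, Y=1, X=0, Z=2) weight 1/18
  … 4 more
Group by X:
  weight(X=0) = 1/6
  weight(X=1) = 1/3
Total weight = 1/6 + 1/3 = 1/2
P(X=0 | obs) = 1/6 / 1/2 = 1/3
P(X=1 | obs) = 1/3 / 1/2 = 2/3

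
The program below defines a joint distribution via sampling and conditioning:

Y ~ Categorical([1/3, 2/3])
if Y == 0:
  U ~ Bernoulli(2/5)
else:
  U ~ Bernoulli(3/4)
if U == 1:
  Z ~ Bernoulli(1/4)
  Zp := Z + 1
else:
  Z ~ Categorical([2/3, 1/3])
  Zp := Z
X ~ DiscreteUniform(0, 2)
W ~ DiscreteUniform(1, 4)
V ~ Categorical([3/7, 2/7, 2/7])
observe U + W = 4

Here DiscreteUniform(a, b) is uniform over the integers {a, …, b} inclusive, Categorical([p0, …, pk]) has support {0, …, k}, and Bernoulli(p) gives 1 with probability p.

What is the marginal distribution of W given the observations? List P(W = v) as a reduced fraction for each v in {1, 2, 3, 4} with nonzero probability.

P(W=3) = 19/30, P(W=4) = 11/30

Enumerate traces; 72 have nonzero weight after conditioning:
  (Y=0, U=0, Z=0, X=0, W=4, V=0) weight 1/210
  (Y=0, U=0, Z=0, X=0, W=4, V=1) weight 1/315
  (Y=0, U=0, Z=0, X=0, W=4, V=2) weight 1/315
  (Y=0, U=0, Z=0, X=1, W=4, V=0) weight 1/210
  (Y=0, U=0, Z=0, X=1, W=4, V=1) weight 1/315
  (Y=0, U=0, Z=0, X=1, W=4, V=2) weight 1/315
  (Y=0, U=0, Z=0, X=2, W=4, V=0) weight 1/210
  (Y=0, U=0, Z=0, X=2, W=4, V=1) weight 1/315
  (Y=0, U=1, Z=0, X=0, W=3, V=0) weight 1/280
  … 63 more
Group by W:
  weight(W=3) = 19/120
  weight(W=4) = 11/120
Total weight = 19/120 + 11/120 = 1/4
P(W=3 | obs) = 19/120 / 1/4 = 19/30
P(W=4 | obs) = 11/120 / 1/4 = 11/30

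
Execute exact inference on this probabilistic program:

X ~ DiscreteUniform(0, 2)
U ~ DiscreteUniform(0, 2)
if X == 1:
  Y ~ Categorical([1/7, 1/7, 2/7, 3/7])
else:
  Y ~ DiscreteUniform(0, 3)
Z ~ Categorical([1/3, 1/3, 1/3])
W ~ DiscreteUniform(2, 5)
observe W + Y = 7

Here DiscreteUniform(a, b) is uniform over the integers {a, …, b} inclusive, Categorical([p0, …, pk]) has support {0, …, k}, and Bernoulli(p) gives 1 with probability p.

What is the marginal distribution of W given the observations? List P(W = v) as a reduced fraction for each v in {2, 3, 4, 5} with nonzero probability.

Enumerate traces; 54 have nonzero weight after conditioning:
  (X=0, U=0, Y=2, Z=0, W=5) weight 1/432
  (X=0, U=0, Y=2, Z=1, W=5) weight 1/432
  (X=0, U=0, Y=2, Z=2, W=5) weight 1/432
  (X=0, U=0, Y=3, Z=0, W=4) weight 1/432
  (X=0, U=0, Y=3, Z=1, W=4) weight 1/432
  (X=0, U=0, Y=3, Z=2, W=4) weight 1/432
  (X=0, U=1, Y=2, Z=0, W=5) weight 1/432
  (X=0, U=1, Y=2, Z=1, W=5) weight 1/432
  … 46 more
Group by W:
  weight(W=4) = 13/168
  weight(W=5) = 11/168
Total weight = 13/168 + 11/168 = 1/7
P(W=4 | obs) = 13/168 / 1/7 = 13/24
P(W=5 | obs) = 11/168 / 1/7 = 11/24

P(W=4) = 13/24, P(W=5) = 11/24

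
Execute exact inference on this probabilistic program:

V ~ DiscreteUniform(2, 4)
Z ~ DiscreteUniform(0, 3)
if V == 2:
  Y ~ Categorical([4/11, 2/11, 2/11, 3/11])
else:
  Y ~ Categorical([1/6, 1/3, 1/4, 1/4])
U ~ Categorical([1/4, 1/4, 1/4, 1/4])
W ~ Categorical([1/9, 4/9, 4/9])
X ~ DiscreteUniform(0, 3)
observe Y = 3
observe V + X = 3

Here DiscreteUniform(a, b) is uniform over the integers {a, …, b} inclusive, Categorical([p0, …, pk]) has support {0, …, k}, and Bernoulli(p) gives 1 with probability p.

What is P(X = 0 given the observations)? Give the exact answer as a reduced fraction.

P(X = 0 | obs) = 11/23

Enumerate traces; 96 have nonzero weight after conditioning:
  (V=2, Z=0, Y=3, U=0, W=0, X=1) weight 1/6336
  (V=2, Z=0, Y=3, U=0, W=1, X=1) weight 1/1584
  (V=2, Z=0, Y=3, U=0, W=2, X=1) weight 1/1584
  (V=2, Z=0, Y=3, U=1, W=0, X=1) weight 1/6336
  (V=2, Z=0, Y=3, U=1, W=1, X=1) weight 1/1584
  (V=2, Z=0, Y=3, U=1, W=2, X=1) weight 1/1584
  (V=2, Z=0, Y=3, U=2, W=0, X=1) weight 1/6336
  (V=2, Z=0, Y=3, U=2, W=1, X=1) weight 1/1584
  (V=3, Z=0, Y=3, U=0, W=0, X=0) weight 1/6912
  … 87 more
Group by X:
  weight(X=0) = 1/48
  weight(X=1) = 1/44
Total weight = 1/48 + 1/44 = 23/528
P(X=0 | obs) = 1/48 / 23/528 = 11/23
P(X=1 | obs) = 1/44 / 23/528 = 12/23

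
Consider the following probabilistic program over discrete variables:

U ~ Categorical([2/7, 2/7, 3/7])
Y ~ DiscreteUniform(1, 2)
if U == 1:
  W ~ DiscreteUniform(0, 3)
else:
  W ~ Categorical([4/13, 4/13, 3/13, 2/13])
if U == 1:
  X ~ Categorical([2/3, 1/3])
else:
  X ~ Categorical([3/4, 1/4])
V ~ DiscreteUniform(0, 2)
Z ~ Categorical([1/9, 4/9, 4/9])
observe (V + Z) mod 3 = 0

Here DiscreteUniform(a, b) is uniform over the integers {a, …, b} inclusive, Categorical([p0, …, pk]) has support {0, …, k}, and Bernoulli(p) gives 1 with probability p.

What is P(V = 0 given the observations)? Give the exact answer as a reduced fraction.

Enumerate traces; 144 have nonzero weight after conditioning:
  (U=0, Y=1, W=0, X=0, V=0, Z=0) weight 1/819
  (U=0, Y=1, W=0, X=0, V=1, Z=2) weight 4/819
  (U=0, Y=1, W=0, X=0, V=2, Z=1) weight 4/819
  (U=0, Y=1, W=0, X=1, V=0, Z=0) weight 1/2457
  (U=0, Y=1, W=0, X=1, V=1, Z=2) weight 4/2457
  (U=0, Y=1, W=0, X=1, V=2, Z=1) weight 4/2457
  (U=0, Y=1, W=1, X=0, V=0, Z=0) weight 1/819
  (U=0, Y=1, W=1, X=0, V=1, Z=2) weight 4/819
  … 136 more
Group by V:
  weight(V=0) = 1/27
  weight(V=1) = 4/27
  weight(V=2) = 4/27
Total weight = 1/27 + 4/27 + 4/27 = 1/3
P(V=0 | obs) = 1/27 / 1/3 = 1/9
P(V=1 | obs) = 4/27 / 1/3 = 4/9
P(V=2 | obs) = 4/27 / 1/3 = 4/9

P(V = 0 | obs) = 1/9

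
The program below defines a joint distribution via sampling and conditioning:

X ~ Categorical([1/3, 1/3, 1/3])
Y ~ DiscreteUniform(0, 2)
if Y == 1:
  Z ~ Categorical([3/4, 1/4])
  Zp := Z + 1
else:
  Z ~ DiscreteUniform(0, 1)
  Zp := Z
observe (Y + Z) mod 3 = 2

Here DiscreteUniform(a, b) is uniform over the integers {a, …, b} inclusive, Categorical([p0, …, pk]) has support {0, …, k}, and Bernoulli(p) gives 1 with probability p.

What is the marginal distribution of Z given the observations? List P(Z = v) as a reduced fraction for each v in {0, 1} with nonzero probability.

Enumerate traces; 6 have nonzero weight after conditioning:
  (X=0, Y=1, Z=1) weight 1/36
  (X=0, Y=2, Z=0) weight 1/18
  (X=1, Y=1, Z=1) weight 1/36
  (X=1, Y=2, Z=0) weight 1/18
  (X=2, Y=1, Z=1) weight 1/36
  (X=2, Y=2, Z=0) weight 1/18
Group by Z:
  weight(Z=0) = 1/6
  weight(Z=1) = 1/12
Total weight = 1/6 + 1/12 = 1/4
P(Z=0 | obs) = 1/6 / 1/4 = 2/3
P(Z=1 | obs) = 1/12 / 1/4 = 1/3

P(Z=0) = 2/3, P(Z=1) = 1/3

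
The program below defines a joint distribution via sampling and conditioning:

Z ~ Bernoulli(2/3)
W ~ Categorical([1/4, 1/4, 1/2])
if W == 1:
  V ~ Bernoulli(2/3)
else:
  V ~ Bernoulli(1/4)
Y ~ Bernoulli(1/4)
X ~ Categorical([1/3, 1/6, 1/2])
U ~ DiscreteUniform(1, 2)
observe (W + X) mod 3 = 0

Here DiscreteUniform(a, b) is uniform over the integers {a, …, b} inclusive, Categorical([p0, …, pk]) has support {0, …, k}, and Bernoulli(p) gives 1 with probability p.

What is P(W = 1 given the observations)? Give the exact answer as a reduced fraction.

Enumerate traces; 48 have nonzero weight after conditioning:
  (Z=0, W=0, V=0, Y=0, X=0, U=1) weight 1/128
  (Z=0, W=0, V=0, Y=0, X=0, U=2) weight 1/128
  (Z=0, W=0, V=0, Y=1, X=0, U=1) weight 1/384
  (Z=0, W=0, V=0, Y=1, X=0, U=2) weight 1/384
  (Z=0, W=0, V=1, Y=0, X=0, U=1) weight 1/384
  (Z=0, W=0, V=1, Y=0, X=0, U=2) weight 1/384
  (Z=0, W=0, V=1, Y=1, X=0, U=1) weight 1/1152
  (Z=0, W=0, V=1, Y=1, X=0, U=2) weight 1/1152
  (Z=0, W=1, V=0, Y=0, X=2, U=1) weight 1/192
  (Z=0, W=2, V=0, Y=0, X=1, U=1) weight 1/128
  … 38 more
Group by W:
  weight(W=0) = 1/12
  weight(W=1) = 1/8
  weight(W=2) = 1/12
Total weight = 1/12 + 1/8 + 1/12 = 7/24
P(W=0 | obs) = 1/12 / 7/24 = 2/7
P(W=1 | obs) = 1/8 / 7/24 = 3/7
P(W=2 | obs) = 1/12 / 7/24 = 2/7

P(W = 1 | obs) = 3/7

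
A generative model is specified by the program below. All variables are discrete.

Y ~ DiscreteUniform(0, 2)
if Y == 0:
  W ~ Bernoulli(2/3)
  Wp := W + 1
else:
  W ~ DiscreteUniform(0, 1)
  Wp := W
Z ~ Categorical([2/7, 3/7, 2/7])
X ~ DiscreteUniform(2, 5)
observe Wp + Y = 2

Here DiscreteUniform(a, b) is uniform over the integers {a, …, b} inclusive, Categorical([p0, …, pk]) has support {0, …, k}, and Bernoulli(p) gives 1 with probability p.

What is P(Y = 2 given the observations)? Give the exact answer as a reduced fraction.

P(Y = 2 | obs) = 3/10

Enumerate traces; 36 have nonzero weight after conditioning:
  (Y=0, W=1, Z=0, X=2) weight 1/63
  (Y=0, W=1, Z=0, X=3) weight 1/63
  (Y=0, W=1, Z=0, X=4) weight 1/63
  (Y=0, W=1, Z=0, X=5) weight 1/63
  (Y=0, W=1, Z=1, X=2) weight 1/42
  (Y=0, W=1, Z=1, X=3) weight 1/42
  (Y=0, W=1, Z=1, X=4) weight 1/42
  (Y=0, W=1, Z=1, X=5) weight 1/42
  (Y=1, W=1, Z=0, X=2) weight 1/84
  (Y=2, W=0, Z=0, X=2) weight 1/84
  … 26 more
Group by Y:
  weight(Y=0) = 2/9
  weight(Y=1) = 1/6
  weight(Y=2) = 1/6
Total weight = 2/9 + 1/6 + 1/6 = 5/9
P(Y=0 | obs) = 2/9 / 5/9 = 2/5
P(Y=1 | obs) = 1/6 / 5/9 = 3/10
P(Y=2 | obs) = 1/6 / 5/9 = 3/10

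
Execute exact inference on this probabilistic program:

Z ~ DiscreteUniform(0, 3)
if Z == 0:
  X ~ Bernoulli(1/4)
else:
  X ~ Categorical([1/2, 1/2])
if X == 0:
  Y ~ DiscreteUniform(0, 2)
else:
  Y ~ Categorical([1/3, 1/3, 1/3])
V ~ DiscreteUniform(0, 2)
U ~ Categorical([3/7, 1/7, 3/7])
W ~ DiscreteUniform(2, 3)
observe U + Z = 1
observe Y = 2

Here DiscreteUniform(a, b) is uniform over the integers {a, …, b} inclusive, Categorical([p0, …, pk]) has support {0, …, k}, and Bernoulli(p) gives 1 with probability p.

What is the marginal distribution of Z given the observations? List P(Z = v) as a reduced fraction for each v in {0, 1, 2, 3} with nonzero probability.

Enumerate traces; 24 have nonzero weight after conditioning:
  (Z=0, X=0, Y=2, V=0, U=1, W=2) weight 1/672
  (Z=0, X=0, Y=2, V=0, U=1, W=3) weight 1/672
  (Z=0, X=0, Y=2, V=1, U=1, W=2) weight 1/672
  (Z=0, X=0, Y=2, V=1, U=1, W=3) weight 1/672
  (Z=0, X=0, Y=2, V=2, U=1, W=2) weight 1/672
  (Z=0, X=0, Y=2, V=2, U=1, W=3) weight 1/672
  (Z=0, X=1, Y=2, V=0, U=1, W=2) weight 1/2016
  (Z=0, X=1, Y=2, V=0, U=1, W=3) weight 1/2016
  (Z=1, X=0, Y=2, V=0, U=0, W=2) weight 1/336
  … 15 more
Group by Z:
  weight(Z=0) = 1/84
  weight(Z=1) = 1/28
Total weight = 1/84 + 1/28 = 1/21
P(Z=0 | obs) = 1/84 / 1/21 = 1/4
P(Z=1 | obs) = 1/28 / 1/21 = 3/4

P(Z=0) = 1/4, P(Z=1) = 3/4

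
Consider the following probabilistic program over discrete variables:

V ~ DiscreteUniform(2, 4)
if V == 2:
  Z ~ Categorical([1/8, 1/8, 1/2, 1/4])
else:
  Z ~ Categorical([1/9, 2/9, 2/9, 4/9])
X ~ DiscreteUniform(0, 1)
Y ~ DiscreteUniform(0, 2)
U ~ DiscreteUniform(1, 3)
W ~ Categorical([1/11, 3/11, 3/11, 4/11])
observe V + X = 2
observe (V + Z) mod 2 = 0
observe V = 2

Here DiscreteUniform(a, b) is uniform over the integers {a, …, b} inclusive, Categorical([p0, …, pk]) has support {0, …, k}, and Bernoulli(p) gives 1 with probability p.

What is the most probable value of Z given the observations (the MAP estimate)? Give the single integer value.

argmax_v P(Z = v | obs) = 2

Enumerate traces; 72 have nonzero weight after conditioning:
  (V=2, Z=0, X=0, Y=0, U=1, W=0) weight 1/4752
  (V=2, Z=0, X=0, Y=0, U=1, W=1) weight 1/1584
  (V=2, Z=0, X=0, Y=0, U=1, W=2) weight 1/1584
  (V=2, Z=0, X=0, Y=0, U=1, W=3) weight 1/1188
  (V=2, Z=0, X=0, Y=0, U=2, W=0) weight 1/4752
  (V=2, Z=0, X=0, Y=0, U=2, W=1) weight 1/1584
  (V=2, Z=0, X=0, Y=0, U=2, W=2) weight 1/1584
  (V=2, Z=0, X=0, Y=0, U=2, W=3) weight 1/1188
  (V=2, Z=2, X=0, Y=0, U=1, W=0) weight 1/1188
  … 63 more
Group by Z:
  weight(Z=0) = 1/48
  weight(Z=2) = 1/12
Total weight = 1/48 + 1/12 = 5/48
P(Z=0 | obs) = 1/48 / 5/48 = 1/5
P(Z=2 | obs) = 1/12 / 5/48 = 4/5
argmax = 2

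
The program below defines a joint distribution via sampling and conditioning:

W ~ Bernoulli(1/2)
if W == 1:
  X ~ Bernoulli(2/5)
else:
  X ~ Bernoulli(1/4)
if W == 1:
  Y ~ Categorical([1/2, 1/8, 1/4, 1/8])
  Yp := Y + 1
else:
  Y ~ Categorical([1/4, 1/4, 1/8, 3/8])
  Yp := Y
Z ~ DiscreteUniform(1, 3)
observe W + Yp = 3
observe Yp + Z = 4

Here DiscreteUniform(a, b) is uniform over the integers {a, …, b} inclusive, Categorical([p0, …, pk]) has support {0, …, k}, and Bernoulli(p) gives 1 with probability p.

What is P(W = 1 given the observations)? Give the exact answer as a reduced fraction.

P(W = 1 | obs) = 1/4

Enumerate traces; 4 have nonzero weight after conditioning:
  (W=0, X=0, Y=3, Z=1) weight 3/64
  (W=0, X=1, Y=3, Z=1) weight 1/64
  (W=1, X=0, Y=1, Z=2) weight 1/80
  (W=1, X=1, Y=1, Z=2) weight 1/120
Group by W:
  weight(W=0) = 1/16
  weight(W=1) = 1/48
Total weight = 1/16 + 1/48 = 1/12
P(W=0 | obs) = 1/16 / 1/12 = 3/4
P(W=1 | obs) = 1/48 / 1/12 = 1/4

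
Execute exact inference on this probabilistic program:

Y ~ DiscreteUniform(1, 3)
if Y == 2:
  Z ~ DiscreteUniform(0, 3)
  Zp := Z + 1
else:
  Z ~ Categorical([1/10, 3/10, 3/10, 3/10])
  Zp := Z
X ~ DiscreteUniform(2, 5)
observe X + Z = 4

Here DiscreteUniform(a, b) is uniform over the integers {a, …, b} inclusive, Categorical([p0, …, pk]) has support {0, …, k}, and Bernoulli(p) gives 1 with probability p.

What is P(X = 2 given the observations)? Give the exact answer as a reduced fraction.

P(X = 2 | obs) = 17/43

Enumerate traces; 9 have nonzero weight after conditioning:
  (Y=1, Z=0, X=4) weight 1/120
  (Y=1, Z=1, X=3) weight 1/40
  (Y=1, Z=2, X=2) weight 1/40
  (Y=2, Z=0, X=4) weight 1/48
  (Y=2, Z=1, X=3) weight 1/48
  (Y=2, Z=2, X=2) weight 1/48
  (Y=3, Z=0, X=4) weight 1/120
  (Y=3, Z=1, X=3) weight 1/40
  … 1 more
Group by X:
  weight(X=2) = 17/240
  weight(X=3) = 17/240
  weight(X=4) = 3/80
Total weight = 17/240 + 17/240 + 3/80 = 43/240
P(X=2 | obs) = 17/240 / 43/240 = 17/43
P(X=3 | obs) = 17/240 / 43/240 = 17/43
P(X=4 | obs) = 3/80 / 43/240 = 9/43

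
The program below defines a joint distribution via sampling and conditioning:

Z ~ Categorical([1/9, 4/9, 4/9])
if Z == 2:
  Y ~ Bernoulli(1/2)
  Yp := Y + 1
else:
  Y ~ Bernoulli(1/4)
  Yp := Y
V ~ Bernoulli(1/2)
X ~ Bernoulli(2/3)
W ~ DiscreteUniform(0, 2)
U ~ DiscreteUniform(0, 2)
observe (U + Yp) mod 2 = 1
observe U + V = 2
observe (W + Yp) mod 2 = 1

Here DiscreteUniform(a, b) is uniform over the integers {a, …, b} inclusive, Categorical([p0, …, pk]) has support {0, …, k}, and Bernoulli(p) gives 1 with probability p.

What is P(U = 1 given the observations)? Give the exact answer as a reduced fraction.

Enumerate traces; 18 have nonzero weight after conditioning:
  (Z=0, Y=0, V=1, X=0, W=1, U=1) weight 1/648
  (Z=0, Y=0, V=1, X=1, W=1, U=1) weight 1/324
  (Z=0, Y=1, V=0, X=0, W=0, U=2) weight 1/1944
  (Z=0, Y=1, V=0, X=0, W=2, U=2) weight 1/1944
  (Z=0, Y=1, V=0, X=1, W=0, U=2) weight 1/972
  (Z=0, Y=1, V=0, X=1, W=2, U=2) weight 1/972
  (Z=1, Y=0, V=1, X=0, W=1, U=1) weight 1/162
  (Z=1, Y=0, V=1, X=1, W=1, U=1) weight 1/81
  … 10 more
Group by U:
  weight(U=1) = 23/648
  weight(U=2) = 13/324
Total weight = 23/648 + 13/324 = 49/648
P(U=1 | obs) = 23/648 / 49/648 = 23/49
P(U=2 | obs) = 13/324 / 49/648 = 26/49

P(U = 1 | obs) = 23/49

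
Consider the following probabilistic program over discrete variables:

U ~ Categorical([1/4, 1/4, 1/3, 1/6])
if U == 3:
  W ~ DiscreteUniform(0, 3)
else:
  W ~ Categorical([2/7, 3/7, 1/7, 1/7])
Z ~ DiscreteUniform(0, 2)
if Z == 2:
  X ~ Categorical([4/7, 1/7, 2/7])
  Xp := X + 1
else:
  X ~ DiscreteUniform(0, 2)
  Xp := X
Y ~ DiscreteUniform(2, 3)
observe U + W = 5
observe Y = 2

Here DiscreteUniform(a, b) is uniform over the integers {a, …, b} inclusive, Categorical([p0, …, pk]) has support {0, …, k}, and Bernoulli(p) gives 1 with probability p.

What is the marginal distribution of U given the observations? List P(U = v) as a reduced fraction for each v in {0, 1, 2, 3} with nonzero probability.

Enumerate traces; 18 have nonzero weight after conditioning:
  (U=2, W=3, Z=0, X=0, Y=2) weight 1/378
  (U=2, W=3, Z=0, X=1, Y=2) weight 1/378
  (U=2, W=3, Z=0, X=2, Y=2) weight 1/378
  (U=2, W=3, Z=1, X=0, Y=2) weight 1/378
  (U=2, W=3, Z=1, X=1, Y=2) weight 1/378
  (U=2, W=3, Z=1, X=2, Y=2) weight 1/378
  (U=2, W=3, Z=2, X=0, Y=2) weight 2/441
  (U=2, W=3, Z=2, X=1, Y=2) weight 1/882
  (U=3, W=2, Z=0, X=0, Y=2) weight 1/432
  … 9 more
Group by U:
  weight(U=2) = 1/42
  weight(U=3) = 1/48
Total weight = 1/42 + 1/48 = 5/112
P(U=2 | obs) = 1/42 / 5/112 = 8/15
P(U=3 | obs) = 1/48 / 5/112 = 7/15

P(U=2) = 8/15, P(U=3) = 7/15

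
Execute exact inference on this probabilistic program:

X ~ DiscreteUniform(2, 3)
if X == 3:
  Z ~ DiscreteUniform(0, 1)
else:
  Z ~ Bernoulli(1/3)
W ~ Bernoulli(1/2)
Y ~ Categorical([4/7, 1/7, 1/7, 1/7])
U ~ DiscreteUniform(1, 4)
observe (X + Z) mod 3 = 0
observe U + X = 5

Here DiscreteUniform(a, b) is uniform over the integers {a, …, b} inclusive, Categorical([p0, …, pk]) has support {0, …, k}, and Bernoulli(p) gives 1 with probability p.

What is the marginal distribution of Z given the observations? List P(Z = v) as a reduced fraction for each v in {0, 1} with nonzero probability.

P(Z=0) = 3/5, P(Z=1) = 2/5

Enumerate traces; 16 have nonzero weight after conditioning:
  (X=2, Z=1, W=0, Y=0, U=3) weight 1/84
  (X=2, Z=1, W=0, Y=1, U=3) weight 1/336
  (X=2, Z=1, W=0, Y=2, U=3) weight 1/336
  (X=2, Z=1, W=0, Y=3, U=3) weight 1/336
  (X=2, Z=1, W=1, Y=0, U=3) weight 1/84
  (X=2, Z=1, W=1, Y=1, U=3) weight 1/336
  (X=2, Z=1, W=1, Y=2, U=3) weight 1/336
  (X=2, Z=1, W=1, Y=3, U=3) weight 1/336
  (X=3, Z=0, W=0, Y=0, U=2) weight 1/56
  … 7 more
Group by Z:
  weight(Z=0) = 1/16
  weight(Z=1) = 1/24
Total weight = 1/16 + 1/24 = 5/48
P(Z=0 | obs) = 1/16 / 5/48 = 3/5
P(Z=1 | obs) = 1/24 / 5/48 = 2/5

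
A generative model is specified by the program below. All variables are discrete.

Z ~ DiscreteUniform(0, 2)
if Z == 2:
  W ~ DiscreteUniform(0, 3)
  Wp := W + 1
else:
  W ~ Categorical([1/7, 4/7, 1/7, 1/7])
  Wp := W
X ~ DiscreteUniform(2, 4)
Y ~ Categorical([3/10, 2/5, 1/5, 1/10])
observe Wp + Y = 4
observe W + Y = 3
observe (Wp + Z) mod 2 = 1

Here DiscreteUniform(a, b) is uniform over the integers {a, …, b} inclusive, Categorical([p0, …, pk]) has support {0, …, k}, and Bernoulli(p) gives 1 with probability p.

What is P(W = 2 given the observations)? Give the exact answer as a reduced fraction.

P(W = 2 | obs) = 4/5

Enumerate traces; 6 have nonzero weight after conditioning:
  (Z=2, W=0, X=2, Y=3) weight 1/360
  (Z=2, W=0, X=3, Y=3) weight 1/360
  (Z=2, W=0, X=4, Y=3) weight 1/360
  (Z=2, W=2, X=2, Y=1) weight 1/90
  (Z=2, W=2, X=3, Y=1) weight 1/90
  (Z=2, W=2, X=4, Y=1) weight 1/90
Group by W:
  weight(W=0) = 1/120
  weight(W=2) = 1/30
Total weight = 1/120 + 1/30 = 1/24
P(W=0 | obs) = 1/120 / 1/24 = 1/5
P(W=2 | obs) = 1/30 / 1/24 = 4/5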